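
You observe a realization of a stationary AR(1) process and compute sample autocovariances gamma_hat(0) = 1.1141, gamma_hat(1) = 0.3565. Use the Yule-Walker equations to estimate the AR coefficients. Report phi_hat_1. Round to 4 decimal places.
\hat\phi_{1} = 0.3200

The Yule-Walker equations for an AR(p) process read, in matrix form,
  Gamma_p phi = r_p,   with   (Gamma_p)_{ij} = gamma(|i - j|),
                       (r_p)_i = gamma(i),   i,j = 1..p.
Substitute the sample gammas (Toeplitz matrix and right-hand side of size 1):
  Gamma_p = [[1.1141]]
  r_p     = [0.3565]
With p = 1 this is the single equation gamma(0) phi_1 = gamma(1):
  phi_hat_1 = gamma(1) / gamma(0) = 0.3565 / 1.1141 = 0.3200.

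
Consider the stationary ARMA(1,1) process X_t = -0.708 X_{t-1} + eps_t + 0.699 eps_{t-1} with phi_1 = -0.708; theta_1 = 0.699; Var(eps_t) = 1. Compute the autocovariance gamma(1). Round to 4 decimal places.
\gamma(1) = -0.0091

Multiply the model equation by X_{t-k} and take expectations. With theta_0 = psi_0 = 1 and psi_j the MA(infinity) weights, this gives
  gamma(k) - sum_i phi_i gamma(k-i) = c_k,
  c_k = sigma^2 * sum_{j=k..q} theta_j psi_{j-k}   (c_k = 0 for k > q),
using gamma(-m) = gamma(m).
psi-weights needed (psi_j = theta_j + sum_i phi_i psi_{j-i}):
  psi_1 = theta_1 + phi_1 = 0.699 + (-0.708) = -0.009
Right-hand sides:
  c_0 = sigma^2 (1 + theta_1 psi_1) = 1 * (1 + (0.699)(-0.009)) = 1 * 0.993709 = 0.993709
  c_1 = sigma^2 theta_1 = 1 * (0.699) = 0.699
  c_2 = 0
Equations for k = 0 and k = 1 (AR order 1):
  gamma(0) = phi_1 gamma(1) + c_0
  gamma(1) = phi_1 gamma(0) + c_1
Substituting the second into the first: gamma(0) (1 - phi_1^2) = c_0 + phi_1 c_1, so
  gamma(0) = (c_0 + phi_1 c_1) / (1 - phi_1^2) = (0.993709 + (-0.708)(0.699)) / (1 - (-0.708)^2) = 0.498817 / 0.498736 = 1.000162.
  gamma(1) = phi_1 gamma(0) + c_1 = (-0.708)(1.000162) + (0.699) = -0.009115.
Therefore gamma(1) = -0.0091 (to 4 decimal places).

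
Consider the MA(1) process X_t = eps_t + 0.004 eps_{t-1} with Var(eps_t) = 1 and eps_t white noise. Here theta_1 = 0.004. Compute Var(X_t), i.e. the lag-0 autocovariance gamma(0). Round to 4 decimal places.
\gamma(0) = 1.0000

For an MA(q) process X_t = eps_t + sum_i theta_i eps_{t-i} with
Var(eps_t) = sigma^2, the variance is
  gamma(0) = sigma^2 * (1 + sum_i theta_i^2).
  sum_i theta_i^2 = (0.004)^2 = 0.000016.
  gamma(0) = 1 * (1 + 0.000016) = 1 * 1.000016 = 1.000016, which rounds to 1.0000.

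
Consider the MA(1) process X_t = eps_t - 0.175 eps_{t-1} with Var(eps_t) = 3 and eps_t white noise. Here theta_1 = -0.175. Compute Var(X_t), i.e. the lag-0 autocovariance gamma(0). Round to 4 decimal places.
\gamma(0) = 3.0919

For an MA(q) process X_t = eps_t + sum_i theta_i eps_{t-i} with
Var(eps_t) = sigma^2, the variance is
  gamma(0) = sigma^2 * (1 + sum_i theta_i^2).
  sum_i theta_i^2 = (-0.175)^2 = 0.030625.
  gamma(0) = 3 * (1 + 0.030625) = 3 * 1.030625 = 3.091875, which rounds to 3.0919.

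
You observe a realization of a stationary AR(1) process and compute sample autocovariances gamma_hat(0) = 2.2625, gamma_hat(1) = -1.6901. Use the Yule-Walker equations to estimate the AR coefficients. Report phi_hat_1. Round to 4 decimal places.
\hat\phi_{1} = -0.7470

The Yule-Walker equations for an AR(p) process read, in matrix form,
  Gamma_p phi = r_p,   with   (Gamma_p)_{ij} = gamma(|i - j|),
                       (r_p)_i = gamma(i),   i,j = 1..p.
Substitute the sample gammas (Toeplitz matrix and right-hand side of size 1):
  Gamma_p = [[2.2625]]
  r_p     = [-1.6901]
With p = 1 this is the single equation gamma(0) phi_1 = gamma(1):
  phi_hat_1 = gamma(1) / gamma(0) = -1.6901 / 2.2625 = -0.7470.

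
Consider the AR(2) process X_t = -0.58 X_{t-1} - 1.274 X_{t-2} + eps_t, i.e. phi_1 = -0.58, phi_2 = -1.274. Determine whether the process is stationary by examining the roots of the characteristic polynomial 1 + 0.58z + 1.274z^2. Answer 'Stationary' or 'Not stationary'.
\text{Not stationary}

The AR(p) characteristic polynomial is P(z) = 1 + 0.58z + 1.274z^2.
Stationarity requires all roots to lie outside the unit circle, i.e. |z| > 1 for every root.
Set 1 + (0.58) z + (1.274) z^2 = 0, i.e. a z^2 + b z + c = 0 with a = 1.274, b = 0.58, c = 1.
Discriminant D = b^2 - 4ac = (0.58)^2 - 4*(1.274)*1 = 0.3364 - (5.096) = -4.7596.
D < 0, so the roots are the complex-conjugate pair z = (-b +/- i sqrt(-D)) / (2a) = -0.2276 +/- 0.8562i.
For a conjugate pair |z|^2 = z * conj(z) = (product of roots) = c/a = 1/(1.274) = 0.784929, so |z| = sqrt(0.784929) = 0.886 for both roots.
Moduli of all roots: 0.8860, 0.8860.
All moduli strictly greater than 1? No.
Verdict: Not stationary.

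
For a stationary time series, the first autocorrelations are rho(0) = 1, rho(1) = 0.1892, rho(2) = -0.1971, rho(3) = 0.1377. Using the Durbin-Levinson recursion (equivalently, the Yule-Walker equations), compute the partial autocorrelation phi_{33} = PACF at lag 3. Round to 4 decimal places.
\phi_{33} = 0.2530

The PACF at lag k is phi_{kk}, the last component of the solution
to the Yule-Walker system G_k phi = r_k where
  (G_k)_{ij} = rho(|i - j|), (r_k)_i = rho(i), i,j = 1..k.
Equivalently, Durbin-Levinson gives phi_{kk} iteratively:
  phi_{11} = rho(1)
  phi_{kk} = [rho(k) - sum_{j=1..k-1} phi_{k-1,j} rho(k-j)]
            / [1 - sum_{j=1..k-1} phi_{k-1,j} rho(j)],
  phi_{k,j} = phi_{k-1,j} - phi_{kk} phi_{k-1,k-j},  j = 1..k-1.
Step k = 1:
  phi_11 = rho(1) = 0.1892.
Step k = 2:
  phi_22 = [rho(2) - phi_11 rho(1)] / [1 - phi_11 rho(1)] = [-0.1971 - (0.1892)(0.1892)] / [1 - (0.1892)(0.1892)]
         = -0.23289664 / 0.96420336 = -0.241543.
  Update: phi_21 = phi_11 - phi_22 phi_11 = 0.1892 - (-0.241543)(0.1892) = 0.2349.
Step k = 3:
  phi_33 = [rho(3) - phi_21 rho(2) - phi_22 rho(1)] / [1 - phi_21 rho(1) - phi_22 rho(2)]
    numerator   = 0.1377 - (0.2349)(-0.1971) - (-0.241543)(0.1892) = 0.22969873
    denominator = 1 - (0.2349)(0.1892) - (-0.241543)(-0.1971) = 0.90794879
  phi_33 = 0.22969873 / 0.90794879 = 0.253.
Therefore phi_{33} = 0.2530.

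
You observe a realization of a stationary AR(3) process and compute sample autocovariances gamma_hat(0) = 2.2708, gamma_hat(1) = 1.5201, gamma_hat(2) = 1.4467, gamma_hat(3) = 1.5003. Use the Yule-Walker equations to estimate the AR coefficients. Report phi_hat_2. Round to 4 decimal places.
\hat\phi_{2} = 0.2060

The Yule-Walker equations for an AR(p) process read, in matrix form,
  Gamma_p phi = r_p,   with   (Gamma_p)_{ij} = gamma(|i - j|),
                       (r_p)_i = gamma(i),   i,j = 1..p.
Substitute the sample gammas (Toeplitz matrix and right-hand side of size 3):
  Gamma_p = [[2.2708, 1.5201, 1.4467], [1.5201, 2.2708, 1.5201], [1.4467, 1.5201, 2.2708]]
  r_p     = [1.5201, 1.4467, 1.5003]
Written out (R1..R3):
  (R1) 2.2708 phi_1 + 1.5201 phi_2 + 1.4467 phi_3 = 1.5201
  (R2) 1.5201 phi_1 + 2.2708 phi_2 + 1.5201 phi_3 = 1.4467
  (R3) 1.4467 phi_1 + 1.5201 phi_2 + 2.2708 phi_3 = 1.5003
Gaussian elimination:
  R2 <- R2 - (1.5201/2.2708) R1 = R2 - (0.669412) R1:  1.253227 phi_2 + 0.551662 phi_3 = 0.429127
  R3 <- R3 - (1.4467/2.2708) R1 = R3 - (0.637088) R1:  0.551662 phi_2 + 1.349124 phi_3 = 0.531862
  R3 <- R3 - (0.551662/1.253227) R2 = R3 - (0.440193) R2:  1.106287 phi_3 = 0.342963
Back-substitution:
  phi_hat_3 = 0.342963 / 1.106287 = 0.310013
  phi_hat_2 = (0.429127 - (0.551662)(0.310013)) / 1.253227 = 0.205952
  phi_hat_1 = (1.5201 - (1.5201)(0.205952) - (1.4467)(0.310013)) / 2.2708 = 0.334039
So phi_hat = [0.3340, 0.2060, 0.3100].
Therefore phi_hat_2 = 0.2060.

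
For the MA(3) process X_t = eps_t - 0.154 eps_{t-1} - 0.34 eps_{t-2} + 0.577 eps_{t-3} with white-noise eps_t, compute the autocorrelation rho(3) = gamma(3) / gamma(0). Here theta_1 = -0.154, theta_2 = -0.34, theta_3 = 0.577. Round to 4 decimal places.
\rho(3) = 0.3919

For an MA(q) process with theta_0 = 1, the autocovariance is
  gamma(k) = sigma^2 * sum_{i=0..q-k} theta_i * theta_{i+k},
and rho(k) = gamma(k) / gamma(0). Sigma^2 cancels.
  numerator   = (1)*(0.577) = 0.577.
  denominator = (1)^2 + (-0.154)^2 + (-0.34)^2 + (0.577)^2 = 1.472245.
  rho(3) = 0.577 / 1.472245 = 0.3919.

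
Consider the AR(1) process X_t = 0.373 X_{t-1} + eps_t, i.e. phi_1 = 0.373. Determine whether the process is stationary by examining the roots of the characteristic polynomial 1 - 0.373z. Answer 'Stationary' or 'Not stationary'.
\text{Stationary}

The AR(p) characteristic polynomial is P(z) = 1 - 0.373z.
Stationarity requires all roots to lie outside the unit circle, i.e. |z| > 1 for every root.
This is linear in z: 1 + (-0.373) z = 0  =>  z = -1/(-0.373) = 2.680965,  |z| = 2.680965.
Moduli of all roots: 2.6810.
All moduli strictly greater than 1? Yes.
Verdict: Stationary.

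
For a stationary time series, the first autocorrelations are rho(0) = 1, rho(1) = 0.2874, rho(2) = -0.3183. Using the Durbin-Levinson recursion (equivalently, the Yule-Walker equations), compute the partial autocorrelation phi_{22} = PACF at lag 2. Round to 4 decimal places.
\phi_{22} = -0.4370

The PACF at lag k is phi_{kk}, the last component of the solution
to the Yule-Walker system G_k phi = r_k where
  (G_k)_{ij} = rho(|i - j|), (r_k)_i = rho(i), i,j = 1..k.
Equivalently, Durbin-Levinson gives phi_{kk} iteratively:
  phi_{11} = rho(1)
  phi_{kk} = [rho(k) - sum_{j=1..k-1} phi_{k-1,j} rho(k-j)]
            / [1 - sum_{j=1..k-1} phi_{k-1,j} rho(j)],
  phi_{k,j} = phi_{k-1,j} - phi_{kk} phi_{k-1,k-j},  j = 1..k-1.
Step k = 1:
  phi_11 = rho(1) = 0.2874.
Step k = 2:
  phi_22 = [rho(2) - phi_11 rho(1)] / [1 - phi_11 rho(1)] = [-0.3183 - (0.2874)(0.2874)] / [1 - (0.2874)(0.2874)]
         = -0.40089876 / 0.91740124 = -0.437.
Therefore phi_{22} = -0.4370.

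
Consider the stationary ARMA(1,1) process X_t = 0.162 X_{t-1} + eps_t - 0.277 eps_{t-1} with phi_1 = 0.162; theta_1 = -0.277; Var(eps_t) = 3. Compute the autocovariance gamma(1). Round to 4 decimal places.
\gamma(1) = -0.3384

Multiply the model equation by X_{t-k} and take expectations. With theta_0 = psi_0 = 1 and psi_j the MA(infinity) weights, this gives
  gamma(k) - sum_i phi_i gamma(k-i) = c_k,
  c_k = sigma^2 * sum_{j=k..q} theta_j psi_{j-k}   (c_k = 0 for k > q),
using gamma(-m) = gamma(m).
psi-weights needed (psi_j = theta_j + sum_i phi_i psi_{j-i}):
  psi_1 = theta_1 + phi_1 = -0.277 + (0.162) = -0.115
Right-hand sides:
  c_0 = sigma^2 (1 + theta_1 psi_1) = 3 * (1 + (-0.277)(-0.115)) = 3 * 1.031855 = 3.095565
  c_1 = sigma^2 theta_1 = 3 * (-0.277) = -0.831
  c_2 = 0
Equations for k = 0 and k = 1 (AR order 1):
  gamma(0) = phi_1 gamma(1) + c_0
  gamma(1) = phi_1 gamma(0) + c_1
Substituting the second into the first: gamma(0) (1 - phi_1^2) = c_0 + phi_1 c_1, so
  gamma(0) = (c_0 + phi_1 c_1) / (1 - phi_1^2) = (3.095565 + (0.162)(-0.831)) / (1 - (0.162)^2) = 2.960943 / 0.973756 = 3.040744.
  gamma(1) = phi_1 gamma(0) + c_1 = (0.162)(3.040744) + (-0.831) = -0.338399.
Therefore gamma(1) = -0.3384 (to 4 decimal places).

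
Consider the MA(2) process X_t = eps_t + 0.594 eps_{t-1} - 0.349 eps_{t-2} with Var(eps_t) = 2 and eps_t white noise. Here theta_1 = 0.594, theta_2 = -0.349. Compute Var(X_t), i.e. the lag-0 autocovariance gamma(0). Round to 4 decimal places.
\gamma(0) = 2.9493

For an MA(q) process X_t = eps_t + sum_i theta_i eps_{t-i} with
Var(eps_t) = sigma^2, the variance is
  gamma(0) = sigma^2 * (1 + sum_i theta_i^2).
  sum_i theta_i^2 = (0.594)^2 + (-0.349)^2 = 0.352836 + 0.121801 = 0.474637.
  gamma(0) = 2 * (1 + 0.474637) = 2 * 1.474637 = 2.949274, which rounds to 2.9493.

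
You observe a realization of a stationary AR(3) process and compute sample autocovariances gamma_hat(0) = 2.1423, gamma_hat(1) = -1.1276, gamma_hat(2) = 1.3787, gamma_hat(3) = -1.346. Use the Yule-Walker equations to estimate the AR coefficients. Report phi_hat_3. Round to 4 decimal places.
\hat\phi_{3} = -0.3620

The Yule-Walker equations for an AR(p) process read, in matrix form,
  Gamma_p phi = r_p,   with   (Gamma_p)_{ij} = gamma(|i - j|),
                       (r_p)_i = gamma(i),   i,j = 1..p.
Substitute the sample gammas (Toeplitz matrix and right-hand side of size 3):
  Gamma_p = [[2.1423, -1.1276, 1.3787], [-1.1276, 2.1423, -1.1276], [1.3787, -1.1276, 2.1423]]
  r_p     = [-1.1276, 1.3787, -1.346]
Written out (R1..R3):
  (R1) 2.1423 phi_1 - 1.1276 phi_2 + 1.3787 phi_3 = -1.1276
  (R2) -1.1276 phi_1 + 2.1423 phi_2 - 1.1276 phi_3 = 1.3787
  (R3) 1.3787 phi_1 - 1.1276 phi_2 + 2.1423 phi_3 = -1.346
Gaussian elimination:
  R2 <- R2 - (-1.1276/2.1423) R1 = R2 - (-0.52635) R1:  1.548788 phi_2 - 0.401921 phi_3 = 0.785188
  R3 <- R3 - (1.3787/2.1423) R1 = R3 - (0.643561) R1:  -0.401921 phi_2 + 1.255023 phi_3 = -0.620321
  R3 <- R3 - (-0.401921/1.548788) R2 = R3 - (-0.259507) R2:  1.150722 phi_3 = -0.416559
Back-substitution:
  phi_hat_3 = -0.416559 / 1.150722 = -0.361998
  phi_hat_2 = (0.785188 - (-0.401921)(-0.361998)) / 1.548788 = 0.413028
  phi_hat_1 = (-1.1276 - (-1.1276)(0.413028) - (1.3787)(-0.361998)) / 2.1423 = -0.075985
So phi_hat = [-0.0760, 0.4130, -0.3620].
Therefore phi_hat_3 = -0.3620.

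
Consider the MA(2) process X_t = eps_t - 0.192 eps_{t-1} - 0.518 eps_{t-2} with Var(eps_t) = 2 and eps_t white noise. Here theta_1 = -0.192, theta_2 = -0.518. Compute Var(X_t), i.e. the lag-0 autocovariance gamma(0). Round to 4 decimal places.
\gamma(0) = 2.6104

For an MA(q) process X_t = eps_t + sum_i theta_i eps_{t-i} with
Var(eps_t) = sigma^2, the variance is
  gamma(0) = sigma^2 * (1 + sum_i theta_i^2).
  sum_i theta_i^2 = (-0.192)^2 + (-0.518)^2 = 0.036864 + 0.268324 = 0.305188.
  gamma(0) = 2 * (1 + 0.305188) = 2 * 1.305188 = 2.610376, which rounds to 2.6104.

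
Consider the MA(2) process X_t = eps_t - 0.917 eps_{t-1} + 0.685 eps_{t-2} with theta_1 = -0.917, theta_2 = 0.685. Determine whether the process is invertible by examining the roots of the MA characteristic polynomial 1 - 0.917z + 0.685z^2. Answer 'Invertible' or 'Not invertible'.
\text{Invertible}

The MA(q) characteristic polynomial is P(z) = 1 - 0.917z + 0.685z^2.
Invertibility requires all roots to lie outside the unit circle, i.e. |z| > 1 for every root.
Set 1 + (-0.917) z + (0.685) z^2 = 0, i.e. a z^2 + b z + c = 0 with a = 0.685, b = -0.917, c = 1.
Discriminant D = b^2 - 4ac = (-0.917)^2 - 4*(0.685)*1 = 0.840889 - (2.74) = -1.899111.
D < 0, so the roots are the complex-conjugate pair z = (-b +/- i sqrt(-D)) / (2a) = 0.6693 +/- 1.0059i.
For a conjugate pair |z|^2 = z * conj(z) = (product of roots) = c/a = 1/(0.685) = 1.459854, so |z| = sqrt(1.459854) = 1.2082 for both roots.
Moduli of all roots: 1.2082, 1.2082.
All moduli strictly greater than 1? Yes.
Verdict: Invertible.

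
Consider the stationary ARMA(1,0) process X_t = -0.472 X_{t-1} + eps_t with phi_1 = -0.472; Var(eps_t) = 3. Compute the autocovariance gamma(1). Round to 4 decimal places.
\gamma(1) = -1.8219

Multiply the model equation by X_{t-k} and take expectations. With theta_0 = psi_0 = 1 and psi_j the MA(infinity) weights, this gives
  gamma(k) - sum_i phi_i gamma(k-i) = c_k,
  c_k = sigma^2 * sum_{j=k..q} theta_j psi_{j-k}   (c_k = 0 for k > q),
using gamma(-m) = gamma(m).
Pure AR (q = 0): c_0 = sigma^2 = 3, c_k = 0 for k >= 1.
Equations for k = 0 and k = 1 (AR order 1):
  gamma(0) = phi_1 gamma(1) + c_0
  gamma(1) = phi_1 gamma(0) + c_1
Substituting the second into the first: gamma(0) (1 - phi_1^2) = c_0 + phi_1 c_1, so
  gamma(0) = c_0 / (1 - phi_1^2) = 3 / (1 - (-0.472)^2) = 3 / 0.777216 = 3.859931.
  gamma(1) = phi_1 gamma(0) = (-0.472)(3.859931) = -1.821887.
Therefore gamma(1) = -1.8219 (to 4 decimal places).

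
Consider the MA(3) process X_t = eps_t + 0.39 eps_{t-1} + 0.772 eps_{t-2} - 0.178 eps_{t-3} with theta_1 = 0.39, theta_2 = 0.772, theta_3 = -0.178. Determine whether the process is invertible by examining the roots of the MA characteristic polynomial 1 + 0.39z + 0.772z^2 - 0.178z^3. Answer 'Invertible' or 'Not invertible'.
\text{Invertible}

The MA(q) characteristic polynomial is P(z) = 1 + 0.39z + 0.772z^2 - 0.178z^3.
Invertibility requires all roots to lie outside the unit circle, i.e. |z| > 1 for every root.
Degree 3: look for a simple real root z0 first, then factor out (1 - z/z0) and solve the remaining quadratic.
Testing z0 = 5: P(5) = 1 + (0.39)(5) + (0.772)(5)^2 + (-0.178)(5)^3
  = 1 + (1.95) + (19.3) + (-22.25) = 0.  So z_0 = 5 is a root, |z_0| = 5.
Divide out the factor (1 - 0.2 z) = (1 - z/z0) (since 1/z0 = 0.2):
  P(z) = (1 - 0.2 z)(1 + (0.59) z + (0.89) z^2)
  [check: z-coef 0.59 - (0.2) = 0.39; z^2-coef 0.89 - (0.2)(0.59) = 0.772; z^3-coef -(0.2)(0.89) = -0.178.]
Remaining roots from the quadratic factor 1 + (0.59) z + (0.89) z^2:
  Set 1 + (0.59) z + (0.89) z^2 = 0, i.e. a z^2 + b z + c = 0 with a = 0.89, b = 0.59, c = 1.
  Discriminant D = b^2 - 4ac = (0.59)^2 - 4*(0.89)*1 = 0.3481 - (3.56) = -3.2119.
  D < 0, so the roots are the complex-conjugate pair z = (-b +/- i sqrt(-D)) / (2a) = -0.3315 +/- 1.0068i.
  For a conjugate pair |z|^2 = z * conj(z) = (product of roots) = c/a = 1/(0.89) = 1.123596, so |z| = sqrt(1.123596) = 1.06 for both roots.
Moduli of all roots: 5.0000, 1.0600, 1.0600.
All moduli strictly greater than 1? Yes.
Verdict: Invertible.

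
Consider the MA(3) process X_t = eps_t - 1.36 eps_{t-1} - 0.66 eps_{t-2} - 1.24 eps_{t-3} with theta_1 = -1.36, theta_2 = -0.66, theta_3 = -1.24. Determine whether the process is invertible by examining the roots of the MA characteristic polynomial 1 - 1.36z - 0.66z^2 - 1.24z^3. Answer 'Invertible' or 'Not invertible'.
\text{Not invertible}

The MA(q) characteristic polynomial is P(z) = 1 - 1.36z - 0.66z^2 - 1.24z^3.
Invertibility requires all roots to lie outside the unit circle, i.e. |z| > 1 for every root.
Degree 3: look for a simple real root z0 first, then factor out (1 - z/z0) and solve the remaining quadratic.
Testing z0 = 0.5: P(0.5) = 1 + (-1.36)(0.5) + (-0.66)(0.5)^2 + (-1.24)(0.5)^3
  = 1 + (-0.68) + (-0.165) + (-0.155) = 0.  So z_0 = 0.5 is a root, |z_0| = 0.5.
Divide out the factor (1 - 2 z) = (1 - z/z0) (since 1/z0 = 2):
  P(z) = (1 - 2 z)(1 + (0.64) z + (0.62) z^2)
  [check: z-coef 0.64 - (2) = -1.36; z^2-coef 0.62 - (2)(0.64) = -0.66; z^3-coef -(2)(0.62) = -1.24.]
Remaining roots from the quadratic factor 1 + (0.64) z + (0.62) z^2:
  Set 1 + (0.64) z + (0.62) z^2 = 0, i.e. a z^2 + b z + c = 0 with a = 0.62, b = 0.64, c = 1.
  Discriminant D = b^2 - 4ac = (0.64)^2 - 4*(0.62)*1 = 0.4096 - (2.48) = -2.0704.
  D < 0, so the roots are the complex-conjugate pair z = (-b +/- i sqrt(-D)) / (2a) = -0.5161 +/- 1.1604i.
  For a conjugate pair |z|^2 = z * conj(z) = (product of roots) = c/a = 1/(0.62) = 1.612903, so |z| = sqrt(1.612903) = 1.27 for both roots.
Moduli of all roots: 0.5000, 1.2700, 1.2700.
All moduli strictly greater than 1? No.
Verdict: Not invertible.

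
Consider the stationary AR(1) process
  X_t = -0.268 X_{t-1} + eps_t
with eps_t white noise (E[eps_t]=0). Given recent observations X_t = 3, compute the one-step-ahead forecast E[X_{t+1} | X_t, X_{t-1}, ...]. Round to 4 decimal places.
E[X_{t+1} \mid \mathcal F_t] = -0.8040

For an AR(p) model X_t = c + sum_i phi_i X_{t-i} + eps_t, the
one-step-ahead conditional mean is
  E[X_{t+1} | X_t, ...] = c + sum_i phi_i X_{t+1-i}.
Substitute known values:
  E[X_{t+1} | ...] = (-0.268) * (3)
                   = -0.8040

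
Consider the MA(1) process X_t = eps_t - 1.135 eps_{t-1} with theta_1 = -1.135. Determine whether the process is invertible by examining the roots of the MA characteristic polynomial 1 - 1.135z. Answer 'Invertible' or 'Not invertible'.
\text{Not invertible}

The MA(q) characteristic polynomial is P(z) = 1 - 1.135z.
Invertibility requires all roots to lie outside the unit circle, i.e. |z| > 1 for every root.
This is linear in z: 1 + (-1.135) z = 0  =>  z = -1/(-1.135) = 0.881057,  |z| = 0.881057.
Moduli of all roots: 0.8811.
All moduli strictly greater than 1? No.
Verdict: Not invertible.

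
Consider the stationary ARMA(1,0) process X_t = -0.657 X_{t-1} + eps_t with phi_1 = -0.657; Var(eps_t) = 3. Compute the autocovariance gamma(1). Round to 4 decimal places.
\gamma(1) = -3.4679

Multiply the model equation by X_{t-k} and take expectations. With theta_0 = psi_0 = 1 and psi_j the MA(infinity) weights, this gives
  gamma(k) - sum_i phi_i gamma(k-i) = c_k,
  c_k = sigma^2 * sum_{j=k..q} theta_j psi_{j-k}   (c_k = 0 for k > q),
using gamma(-m) = gamma(m).
Pure AR (q = 0): c_0 = sigma^2 = 3, c_k = 0 for k >= 1.
Equations for k = 0 and k = 1 (AR order 1):
  gamma(0) = phi_1 gamma(1) + c_0
  gamma(1) = phi_1 gamma(0) + c_1
Substituting the second into the first: gamma(0) (1 - phi_1^2) = c_0 + phi_1 c_1, so
  gamma(0) = c_0 / (1 - phi_1^2) = 3 / (1 - (-0.657)^2) = 3 / 0.568351 = 5.278428.
  gamma(1) = phi_1 gamma(0) = (-0.657)(5.278428) = -3.467927.
Therefore gamma(1) = -3.4679 (to 4 decimal places).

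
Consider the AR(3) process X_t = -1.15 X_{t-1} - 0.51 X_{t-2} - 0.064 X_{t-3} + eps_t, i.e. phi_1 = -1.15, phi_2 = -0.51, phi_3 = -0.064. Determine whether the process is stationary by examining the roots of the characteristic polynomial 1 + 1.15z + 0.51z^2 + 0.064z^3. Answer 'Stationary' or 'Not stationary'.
\text{Stationary}

The AR(p) characteristic polynomial is P(z) = 1 + 1.15z + 0.51z^2 + 0.064z^3.
Stationarity requires all roots to lie outside the unit circle, i.e. |z| > 1 for every root.
Degree 3: look for a simple real root z0 first, then factor out (1 - z/z0) and solve the remaining quadratic.
Testing z0 = -5: P(-5) = 1 + (1.15)(-5) + (0.51)(-5)^2 + (0.064)(-5)^3
  = 1 + (-5.75) + (12.75) + (-8) = 0.  So z_0 = -5 is a root, |z_0| = 5.
Divide out the factor (1 + 0.2 z) = (1 - z/z0) (since 1/z0 = -0.2):
  P(z) = (1 + 0.2 z)(1 + (0.95) z + (0.32) z^2)
  [check: z-coef 0.95 - (-0.2) = 1.15; z^2-coef 0.32 - (-0.2)(0.95) = 0.51; z^3-coef -(-0.2)(0.32) = 0.064.]
Remaining roots from the quadratic factor 1 + (0.95) z + (0.32) z^2:
  Set 1 + (0.95) z + (0.32) z^2 = 0, i.e. a z^2 + b z + c = 0 with a = 0.32, b = 0.95, c = 1.
  Discriminant D = b^2 - 4ac = (0.95)^2 - 4*(0.32)*1 = 0.9025 - (1.28) = -0.3775.
  D < 0, so the roots are the complex-conjugate pair z = (-b +/- i sqrt(-D)) / (2a) = -1.4844 +/- 0.96i.
  For a conjugate pair |z|^2 = z * conj(z) = (product of roots) = c/a = 1/(0.32) = 3.125, so |z| = sqrt(3.125) = 1.7678 for both roots.
Moduli of all roots: 5.0000, 1.7678, 1.7678.
All moduli strictly greater than 1? Yes.
Verdict: Stationary.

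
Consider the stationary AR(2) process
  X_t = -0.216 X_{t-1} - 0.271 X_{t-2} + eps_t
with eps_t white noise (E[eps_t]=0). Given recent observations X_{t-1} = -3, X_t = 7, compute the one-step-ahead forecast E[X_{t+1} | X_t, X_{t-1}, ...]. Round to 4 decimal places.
E[X_{t+1} \mid \mathcal F_t] = -0.6990

For an AR(p) model X_t = c + sum_i phi_i X_{t-i} + eps_t, the
one-step-ahead conditional mean is
  E[X_{t+1} | X_t, ...] = c + sum_i phi_i X_{t+1-i}.
Substitute known values:
  E[X_{t+1} | ...] = (-0.216) * (7) + (-0.271) * (-3)
                   = -0.6990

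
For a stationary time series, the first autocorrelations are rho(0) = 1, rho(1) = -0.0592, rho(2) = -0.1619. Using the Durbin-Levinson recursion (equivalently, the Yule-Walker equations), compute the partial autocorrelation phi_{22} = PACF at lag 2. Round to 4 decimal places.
\phi_{22} = -0.1660

The PACF at lag k is phi_{kk}, the last component of the solution
to the Yule-Walker system G_k phi = r_k where
  (G_k)_{ij} = rho(|i - j|), (r_k)_i = rho(i), i,j = 1..k.
Equivalently, Durbin-Levinson gives phi_{kk} iteratively:
  phi_{11} = rho(1)
  phi_{kk} = [rho(k) - sum_{j=1..k-1} phi_{k-1,j} rho(k-j)]
            / [1 - sum_{j=1..k-1} phi_{k-1,j} rho(j)],
  phi_{k,j} = phi_{k-1,j} - phi_{kk} phi_{k-1,k-j},  j = 1..k-1.
Step k = 1:
  phi_11 = rho(1) = -0.0592.
Step k = 2:
  phi_22 = [rho(2) - phi_11 rho(1)] / [1 - phi_11 rho(1)] = [-0.1619 - (-0.0592)(-0.0592)] / [1 - (-0.0592)(-0.0592)]
         = -0.16540464 / 0.99649536 = -0.166.
Therefore phi_{22} = -0.1660.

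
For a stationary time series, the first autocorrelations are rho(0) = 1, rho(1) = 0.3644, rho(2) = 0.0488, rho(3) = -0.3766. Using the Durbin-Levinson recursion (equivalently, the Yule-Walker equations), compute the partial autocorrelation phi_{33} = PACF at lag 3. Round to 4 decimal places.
\phi_{33} = -0.4200

The PACF at lag k is phi_{kk}, the last component of the solution
to the Yule-Walker system G_k phi = r_k where
  (G_k)_{ij} = rho(|i - j|), (r_k)_i = rho(i), i,j = 1..k.
Equivalently, Durbin-Levinson gives phi_{kk} iteratively:
  phi_{11} = rho(1)
  phi_{kk} = [rho(k) - sum_{j=1..k-1} phi_{k-1,j} rho(k-j)]
            / [1 - sum_{j=1..k-1} phi_{k-1,j} rho(j)],
  phi_{k,j} = phi_{k-1,j} - phi_{kk} phi_{k-1,k-j},  j = 1..k-1.
Step k = 1:
  phi_11 = rho(1) = 0.3644.
Step k = 2:
  phi_22 = [rho(2) - phi_11 rho(1)] / [1 - phi_11 rho(1)] = [0.0488 - (0.3644)(0.3644)] / [1 - (0.3644)(0.3644)]
         = -0.08398736 / 0.86721264 = -0.096847.
  Update: phi_21 = phi_11 - phi_22 phi_11 = 0.3644 - (-0.096847)(0.3644) = 0.399691.
Step k = 3:
  phi_33 = [rho(3) - phi_21 rho(2) - phi_22 rho(1)] / [1 - phi_21 rho(1) - phi_22 rho(2)]
    numerator   = -0.3766 - (0.399691)(0.0488) - (-0.096847)(0.3644) = -0.36081371
    denominator = 1 - (0.399691)(0.3644) - (-0.096847)(0.0488) = 0.85907868
  phi_33 = -0.36081371 / 0.85907868 = -0.42.
Therefore phi_{33} = -0.4200.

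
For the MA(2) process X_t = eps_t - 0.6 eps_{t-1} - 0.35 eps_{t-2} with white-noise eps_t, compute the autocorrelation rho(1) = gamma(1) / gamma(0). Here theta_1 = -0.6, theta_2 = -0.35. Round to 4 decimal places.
\rho(1) = -0.2631

For an MA(q) process with theta_0 = 1, the autocovariance is
  gamma(k) = sigma^2 * sum_{i=0..q-k} theta_i * theta_{i+k},
and rho(k) = gamma(k) / gamma(0). Sigma^2 cancels.
  numerator   = (1)*(-0.6) + (-0.6)*(-0.35) = -0.39.
  denominator = (1)^2 + (-0.6)^2 + (-0.35)^2 = 1.4825.
  rho(1) = -0.39 / 1.4825 = -0.2631.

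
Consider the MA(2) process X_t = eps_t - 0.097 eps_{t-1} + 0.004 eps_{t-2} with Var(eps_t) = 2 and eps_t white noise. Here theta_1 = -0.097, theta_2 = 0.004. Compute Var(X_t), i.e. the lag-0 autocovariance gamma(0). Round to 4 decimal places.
\gamma(0) = 2.0189

For an MA(q) process X_t = eps_t + sum_i theta_i eps_{t-i} with
Var(eps_t) = sigma^2, the variance is
  gamma(0) = sigma^2 * (1 + sum_i theta_i^2).
  sum_i theta_i^2 = (-0.097)^2 + (0.004)^2 = 0.009409 + 0.000016 = 0.009425.
  gamma(0) = 2 * (1 + 0.009425) = 2 * 1.009425 = 2.01885, which rounds to 2.0189.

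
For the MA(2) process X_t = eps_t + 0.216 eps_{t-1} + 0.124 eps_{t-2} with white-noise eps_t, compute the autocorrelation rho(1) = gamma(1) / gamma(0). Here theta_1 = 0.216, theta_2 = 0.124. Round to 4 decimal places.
\rho(1) = 0.2286

For an MA(q) process with theta_0 = 1, the autocovariance is
  gamma(k) = sigma^2 * sum_{i=0..q-k} theta_i * theta_{i+k},
and rho(k) = gamma(k) / gamma(0). Sigma^2 cancels.
  numerator   = (1)*(0.216) + (0.216)*(0.124) = 0.242784.
  denominator = (1)^2 + (0.216)^2 + (0.124)^2 = 1.062032.
  rho(1) = 0.242784 / 1.062032 = 0.2286.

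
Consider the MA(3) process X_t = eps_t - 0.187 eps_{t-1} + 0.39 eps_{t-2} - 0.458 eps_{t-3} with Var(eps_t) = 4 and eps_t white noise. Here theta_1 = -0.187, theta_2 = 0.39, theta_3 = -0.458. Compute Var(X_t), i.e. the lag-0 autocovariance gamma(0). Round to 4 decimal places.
\gamma(0) = 5.5873

For an MA(q) process X_t = eps_t + sum_i theta_i eps_{t-i} with
Var(eps_t) = sigma^2, the variance is
  gamma(0) = sigma^2 * (1 + sum_i theta_i^2).
  sum_i theta_i^2 = (-0.187)^2 + (0.39)^2 + (-0.458)^2 = 0.034969 + 0.1521 + 0.209764 = 0.396833.
  gamma(0) = 4 * (1 + 0.396833) = 4 * 1.396833 = 5.587332, which rounds to 5.5873.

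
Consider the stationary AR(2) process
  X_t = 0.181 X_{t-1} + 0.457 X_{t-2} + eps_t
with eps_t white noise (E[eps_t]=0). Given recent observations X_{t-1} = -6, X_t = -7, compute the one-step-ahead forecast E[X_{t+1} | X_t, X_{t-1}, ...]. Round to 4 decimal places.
E[X_{t+1} \mid \mathcal F_t] = -4.0090

For an AR(p) model X_t = c + sum_i phi_i X_{t-i} + eps_t, the
one-step-ahead conditional mean is
  E[X_{t+1} | X_t, ...] = c + sum_i phi_i X_{t+1-i}.
Substitute known values:
  E[X_{t+1} | ...] = (0.181) * (-7) + (0.457) * (-6)
                   = -4.0090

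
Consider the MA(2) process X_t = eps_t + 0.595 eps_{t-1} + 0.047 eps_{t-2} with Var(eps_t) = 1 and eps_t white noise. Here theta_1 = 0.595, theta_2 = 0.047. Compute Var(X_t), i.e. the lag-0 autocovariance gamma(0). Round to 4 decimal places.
\gamma(0) = 1.3562

For an MA(q) process X_t = eps_t + sum_i theta_i eps_{t-i} with
Var(eps_t) = sigma^2, the variance is
  gamma(0) = sigma^2 * (1 + sum_i theta_i^2).
  sum_i theta_i^2 = (0.595)^2 + (0.047)^2 = 0.354025 + 0.002209 = 0.356234.
  gamma(0) = 1 * (1 + 0.356234) = 1 * 1.356234 = 1.356234, which rounds to 1.3562.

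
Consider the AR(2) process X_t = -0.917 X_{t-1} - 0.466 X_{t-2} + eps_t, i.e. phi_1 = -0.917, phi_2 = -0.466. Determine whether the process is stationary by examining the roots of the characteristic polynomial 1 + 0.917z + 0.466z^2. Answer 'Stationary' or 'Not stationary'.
\text{Stationary}

The AR(p) characteristic polynomial is P(z) = 1 + 0.917z + 0.466z^2.
Stationarity requires all roots to lie outside the unit circle, i.e. |z| > 1 for every root.
Set 1 + (0.917) z + (0.466) z^2 = 0, i.e. a z^2 + b z + c = 0 with a = 0.466, b = 0.917, c = 1.
Discriminant D = b^2 - 4ac = (0.917)^2 - 4*(0.466)*1 = 0.840889 - (1.864) = -1.023111.
D < 0, so the roots are the complex-conjugate pair z = (-b +/- i sqrt(-D)) / (2a) = -0.9839 +/- 1.0853i.
For a conjugate pair |z|^2 = z * conj(z) = (product of roots) = c/a = 1/(0.466) = 2.145923, so |z| = sqrt(2.145923) = 1.4649 for both roots.
Moduli of all roots: 1.4649, 1.4649.
All moduli strictly greater than 1? Yes.
Verdict: Stationary.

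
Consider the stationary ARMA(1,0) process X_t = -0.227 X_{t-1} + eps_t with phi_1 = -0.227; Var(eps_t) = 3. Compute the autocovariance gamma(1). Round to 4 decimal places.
\gamma(1) = -0.7180

Multiply the model equation by X_{t-k} and take expectations. With theta_0 = psi_0 = 1 and psi_j the MA(infinity) weights, this gives
  gamma(k) - sum_i phi_i gamma(k-i) = c_k,
  c_k = sigma^2 * sum_{j=k..q} theta_j psi_{j-k}   (c_k = 0 for k > q),
using gamma(-m) = gamma(m).
Pure AR (q = 0): c_0 = sigma^2 = 3, c_k = 0 for k >= 1.
Equations for k = 0 and k = 1 (AR order 1):
  gamma(0) = phi_1 gamma(1) + c_0
  gamma(1) = phi_1 gamma(0) + c_1
Substituting the second into the first: gamma(0) (1 - phi_1^2) = c_0 + phi_1 c_1, so
  gamma(0) = c_0 / (1 - phi_1^2) = 3 / (1 - (-0.227)^2) = 3 / 0.948471 = 3.162985.
  gamma(1) = phi_1 gamma(0) = (-0.227)(3.162985) = -0.717998.
Therefore gamma(1) = -0.7180 (to 4 decimal places).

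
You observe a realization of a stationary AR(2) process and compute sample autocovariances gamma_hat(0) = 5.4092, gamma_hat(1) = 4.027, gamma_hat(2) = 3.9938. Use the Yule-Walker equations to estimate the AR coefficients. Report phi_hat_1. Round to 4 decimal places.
\hat\phi_{1} = 0.4370

The Yule-Walker equations for an AR(p) process read, in matrix form,
  Gamma_p phi = r_p,   with   (Gamma_p)_{ij} = gamma(|i - j|),
                       (r_p)_i = gamma(i),   i,j = 1..p.
Substitute the sample gammas (Toeplitz matrix and right-hand side of size 2):
  Gamma_p = [[5.4092, 4.027], [4.027, 5.4092]]
  r_p     = [4.027, 3.9938]
Written out:
  5.4092 phi_1 + 4.027 phi_2 = 4.027
  4.027 phi_1 + 5.4092 phi_2 = 3.9938
Solve by Cramer's rule:
  det = gamma(0)^2 - gamma(1)^2 = (5.4092)^2 - (4.027)^2 = 29.25944464 - 16.216729 = 13.04271564
  phi_hat_1 = [gamma(1) gamma(0) - gamma(1) gamma(2)] / det = [(4.027)(5.4092) - (4.027)(3.9938)] / 13.04271564 = 5.6998158 / 13.04271564 = 0.437
  phi_hat_2 = [gamma(0) gamma(2) - gamma(1)^2] / det = [(5.4092)(3.9938) - (4.027)^2] / 13.04271564 = 5.38653396 / 13.04271564 = 0.413
So phi_hat = [0.4370, 0.4130].
Therefore phi_hat_1 = 0.4370.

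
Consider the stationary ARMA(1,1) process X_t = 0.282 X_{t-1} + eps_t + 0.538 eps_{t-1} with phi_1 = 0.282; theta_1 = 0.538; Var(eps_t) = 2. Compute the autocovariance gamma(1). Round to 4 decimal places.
\gamma(1) = 2.0520

Multiply the model equation by X_{t-k} and take expectations. With theta_0 = psi_0 = 1 and psi_j the MA(infinity) weights, this gives
  gamma(k) - sum_i phi_i gamma(k-i) = c_k,
  c_k = sigma^2 * sum_{j=k..q} theta_j psi_{j-k}   (c_k = 0 for k > q),
using gamma(-m) = gamma(m).
psi-weights needed (psi_j = theta_j + sum_i phi_i psi_{j-i}):
  psi_1 = theta_1 + phi_1 = 0.538 + (0.282) = 0.82
Right-hand sides:
  c_0 = sigma^2 (1 + theta_1 psi_1) = 2 * (1 + (0.538)(0.82)) = 2 * 1.44116 = 2.88232
  c_1 = sigma^2 theta_1 = 2 * (0.538) = 1.076
  c_2 = 0
Equations for k = 0 and k = 1 (AR order 1):
  gamma(0) = phi_1 gamma(1) + c_0
  gamma(1) = phi_1 gamma(0) + c_1
Substituting the second into the first: gamma(0) (1 - phi_1^2) = c_0 + phi_1 c_1, so
  gamma(0) = (c_0 + phi_1 c_1) / (1 - phi_1^2) = (2.88232 + (0.282)(1.076)) / (1 - (0.282)^2) = 3.185752 / 0.920476 = 3.460983.
  gamma(1) = phi_1 gamma(0) + c_1 = (0.282)(3.460983) + (1.076) = 2.051997.
Therefore gamma(1) = 2.0520 (to 4 decimal places).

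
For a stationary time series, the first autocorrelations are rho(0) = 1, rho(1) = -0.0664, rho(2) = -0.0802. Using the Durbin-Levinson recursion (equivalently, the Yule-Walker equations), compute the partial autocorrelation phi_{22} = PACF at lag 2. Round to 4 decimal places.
\phi_{22} = -0.0850

The PACF at lag k is phi_{kk}, the last component of the solution
to the Yule-Walker system G_k phi = r_k where
  (G_k)_{ij} = rho(|i - j|), (r_k)_i = rho(i), i,j = 1..k.
Equivalently, Durbin-Levinson gives phi_{kk} iteratively:
  phi_{11} = rho(1)
  phi_{kk} = [rho(k) - sum_{j=1..k-1} phi_{k-1,j} rho(k-j)]
            / [1 - sum_{j=1..k-1} phi_{k-1,j} rho(j)],
  phi_{k,j} = phi_{k-1,j} - phi_{kk} phi_{k-1,k-j},  j = 1..k-1.
Step k = 1:
  phi_11 = rho(1) = -0.0664.
Step k = 2:
  phi_22 = [rho(2) - phi_11 rho(1)] / [1 - phi_11 rho(1)] = [-0.0802 - (-0.0664)(-0.0664)] / [1 - (-0.0664)(-0.0664)]
         = -0.08460896 / 0.99559104 = -0.085.
Therefore phi_{22} = -0.0850.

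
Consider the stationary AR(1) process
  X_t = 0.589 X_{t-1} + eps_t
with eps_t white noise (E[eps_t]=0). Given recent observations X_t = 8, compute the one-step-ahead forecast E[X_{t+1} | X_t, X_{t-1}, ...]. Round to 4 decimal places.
E[X_{t+1} \mid \mathcal F_t] = 4.7120

For an AR(p) model X_t = c + sum_i phi_i X_{t-i} + eps_t, the
one-step-ahead conditional mean is
  E[X_{t+1} | X_t, ...] = c + sum_i phi_i X_{t+1-i}.
Substitute known values:
  E[X_{t+1} | ...] = (0.589) * (8)
                   = 4.7120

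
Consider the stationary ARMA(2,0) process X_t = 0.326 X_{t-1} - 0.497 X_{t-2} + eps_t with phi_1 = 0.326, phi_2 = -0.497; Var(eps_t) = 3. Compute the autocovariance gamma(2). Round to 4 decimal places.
\gamma(2) = -1.7818

Multiply the model equation by X_{t-k} and take expectations. With theta_0 = psi_0 = 1 and psi_j the MA(infinity) weights, this gives
  gamma(k) - sum_i phi_i gamma(k-i) = c_k,
  c_k = sigma^2 * sum_{j=k..q} theta_j psi_{j-k}   (c_k = 0 for k > q),
using gamma(-m) = gamma(m).
Pure AR (q = 0): c_0 = sigma^2 = 3, c_k = 0 for k >= 1.
Equations for k = 0, 1, 2 (AR order 2, c_2 = 0):
  (E0) gamma(0) = phi_1 gamma(1) + phi_2 gamma(2) + c_0
  (E1) gamma(1) = phi_1 gamma(0) + phi_2 gamma(1) + c_1
  (E2) gamma(2) = phi_1 gamma(1) + phi_2 gamma(0)
From (E1): gamma(1) = A gamma(0) + B with
  A = phi_1 / (1 - phi_2) = 0.326 / 1.497 = 0.217769,   B = c_1 / (1 - phi_2) = 0 / 1.497 = 0.
Insert (E2) into (E0): gamma(0) (1 - phi_2^2) = phi_1 (1 + phi_2) gamma(1) + c_0.
  phi_1 (1 + phi_2) = (0.326)(0.503) = 0.163978,   1 - phi_2^2 = 0.752991.
Replace gamma(1) by A gamma(0) + B and collect gamma(0):
  gamma(0) [0.752991 - (0.163978)(0.217769)] = c_0 = 3
  gamma(0) * 0.717282 = 3
  gamma(0) = 3 / 0.717282 = 4.182457.
  gamma(1) = A gamma(0) = (0.217769)(4.182457) = 0.910809.
  gamma(2) = phi_1 gamma(1) + phi_2 gamma(0) = (0.326)(0.910809) + (-0.497)(4.182457) = -1.781758.
Therefore gamma(2) = -1.7818 (to 4 decimal places).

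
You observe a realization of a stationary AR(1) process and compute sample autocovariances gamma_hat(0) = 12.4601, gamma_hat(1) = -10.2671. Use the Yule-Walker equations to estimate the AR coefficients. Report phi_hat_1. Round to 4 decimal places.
\hat\phi_{1} = -0.8240

The Yule-Walker equations for an AR(p) process read, in matrix form,
  Gamma_p phi = r_p,   with   (Gamma_p)_{ij} = gamma(|i - j|),
                       (r_p)_i = gamma(i),   i,j = 1..p.
Substitute the sample gammas (Toeplitz matrix and right-hand side of size 1):
  Gamma_p = [[12.4601]]
  r_p     = [-10.2671]
With p = 1 this is the single equation gamma(0) phi_1 = gamma(1):
  phi_hat_1 = gamma(1) / gamma(0) = -10.2671 / 12.4601 = -0.8240.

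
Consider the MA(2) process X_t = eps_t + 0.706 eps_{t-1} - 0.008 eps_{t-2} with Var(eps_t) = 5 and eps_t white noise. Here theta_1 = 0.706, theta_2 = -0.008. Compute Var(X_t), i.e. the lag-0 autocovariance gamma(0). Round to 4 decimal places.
\gamma(0) = 7.4925

For an MA(q) process X_t = eps_t + sum_i theta_i eps_{t-i} with
Var(eps_t) = sigma^2, the variance is
  gamma(0) = sigma^2 * (1 + sum_i theta_i^2).
  sum_i theta_i^2 = (0.706)^2 + (-0.008)^2 = 0.498436 + 0.000064 = 0.4985.
  gamma(0) = 5 * (1 + 0.4985) = 5 * 1.4985 = 7.4925.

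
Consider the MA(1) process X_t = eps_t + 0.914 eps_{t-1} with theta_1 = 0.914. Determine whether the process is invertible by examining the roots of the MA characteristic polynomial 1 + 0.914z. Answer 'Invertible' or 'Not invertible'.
\text{Invertible}

The MA(q) characteristic polynomial is P(z) = 1 + 0.914z.
Invertibility requires all roots to lie outside the unit circle, i.e. |z| > 1 for every root.
This is linear in z: 1 + (0.914) z = 0  =>  z = -1/(0.914) = -1.094092,  |z| = 1.094092.
Moduli of all roots: 1.0941.
All moduli strictly greater than 1? Yes.
Verdict: Invertible.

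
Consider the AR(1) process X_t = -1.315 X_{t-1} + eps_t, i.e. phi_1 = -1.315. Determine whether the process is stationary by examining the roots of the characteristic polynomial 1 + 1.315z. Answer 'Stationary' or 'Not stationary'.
\text{Not stationary}

The AR(p) characteristic polynomial is P(z) = 1 + 1.315z.
Stationarity requires all roots to lie outside the unit circle, i.e. |z| > 1 for every root.
This is linear in z: 1 + (1.315) z = 0  =>  z = -1/(1.315) = -0.760456,  |z| = 0.760456.
Moduli of all roots: 0.7605.
All moduli strictly greater than 1? No.
Verdict: Not stationary.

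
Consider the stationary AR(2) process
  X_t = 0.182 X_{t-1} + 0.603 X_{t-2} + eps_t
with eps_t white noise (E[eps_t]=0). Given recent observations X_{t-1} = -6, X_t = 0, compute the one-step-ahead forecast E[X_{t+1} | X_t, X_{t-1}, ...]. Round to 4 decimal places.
E[X_{t+1} \mid \mathcal F_t] = -3.6180

For an AR(p) model X_t = c + sum_i phi_i X_{t-i} + eps_t, the
one-step-ahead conditional mean is
  E[X_{t+1} | X_t, ...] = c + sum_i phi_i X_{t+1-i}.
Substitute known values:
  E[X_{t+1} | ...] = (0.182) * (0) + (0.603) * (-6)
                   = -3.6180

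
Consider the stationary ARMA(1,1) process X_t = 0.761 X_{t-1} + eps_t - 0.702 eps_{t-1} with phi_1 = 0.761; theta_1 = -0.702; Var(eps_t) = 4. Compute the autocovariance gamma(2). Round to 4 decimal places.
\gamma(2) = 0.1988

Multiply the model equation by X_{t-k} and take expectations. With theta_0 = psi_0 = 1 and psi_j the MA(infinity) weights, this gives
  gamma(k) - sum_i phi_i gamma(k-i) = c_k,
  c_k = sigma^2 * sum_{j=k..q} theta_j psi_{j-k}   (c_k = 0 for k > q),
using gamma(-m) = gamma(m).
psi-weights needed (psi_j = theta_j + sum_i phi_i psi_{j-i}):
  psi_1 = theta_1 + phi_1 = -0.702 + (0.761) = 0.059
Right-hand sides:
  c_0 = sigma^2 (1 + theta_1 psi_1) = 4 * (1 + (-0.702)(0.059)) = 4 * 0.958582 = 3.834328
  c_1 = sigma^2 theta_1 = 4 * (-0.702) = -2.808
  c_2 = 0
Equations for k = 0 and k = 1 (AR order 1):
  gamma(0) = phi_1 gamma(1) + c_0
  gamma(1) = phi_1 gamma(0) + c_1
Substituting the second into the first: gamma(0) (1 - phi_1^2) = c_0 + phi_1 c_1, so
  gamma(0) = (c_0 + phi_1 c_1) / (1 - phi_1^2) = (3.834328 + (0.761)(-2.808)) / (1 - (0.761)^2) = 1.69744 / 0.420879 = 4.033083.
  gamma(1) = phi_1 gamma(0) + c_1 = (0.761)(4.033083) + (-2.808) = 0.261176.
For k = 2 (> q): gamma(2) = phi_1 gamma(1) = (0.761)(0.261176) = 0.198755.
Therefore gamma(2) = 0.1988 (to 4 decimal places).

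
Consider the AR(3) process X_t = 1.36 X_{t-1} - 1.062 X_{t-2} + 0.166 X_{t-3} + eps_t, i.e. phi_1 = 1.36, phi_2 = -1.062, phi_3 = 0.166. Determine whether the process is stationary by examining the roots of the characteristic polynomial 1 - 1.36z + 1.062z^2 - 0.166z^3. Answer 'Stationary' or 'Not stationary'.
\text{Stationary}

The AR(p) characteristic polynomial is P(z) = 1 - 1.36z + 1.062z^2 - 0.166z^3.
Stationarity requires all roots to lie outside the unit circle, i.e. |z| > 1 for every root.
Degree 3: look for a simple real root z0 first, then factor out (1 - z/z0) and solve the remaining quadratic.
Testing z0 = 5: P(5) = 1 + (-1.36)(5) + (1.062)(5)^2 + (-0.166)(5)^3
  = 1 + (-6.8) + (26.55) + (-20.75) = 0.  So z_0 = 5 is a root, |z_0| = 5.
Divide out the factor (1 - 0.2 z) = (1 - z/z0) (since 1/z0 = 0.2):
  P(z) = (1 - 0.2 z)(1 + (-1.16) z + (0.83) z^2)
  [check: z-coef -1.16 - (0.2) = -1.36; z^2-coef 0.83 - (0.2)(-1.16) = 1.062; z^3-coef -(0.2)(0.83) = -0.166.]
Remaining roots from the quadratic factor 1 + (-1.16) z + (0.83) z^2:
  Set 1 + (-1.16) z + (0.83) z^2 = 0, i.e. a z^2 + b z + c = 0 with a = 0.83, b = -1.16, c = 1.
  Discriminant D = b^2 - 4ac = (-1.16)^2 - 4*(0.83)*1 = 1.3456 - (3.32) = -1.9744.
  D < 0, so the roots are the complex-conjugate pair z = (-b +/- i sqrt(-D)) / (2a) = 0.6988 +/- 0.8465i.
  For a conjugate pair |z|^2 = z * conj(z) = (product of roots) = c/a = 1/(0.83) = 1.204819, so |z| = sqrt(1.204819) = 1.0976 for both roots.
Moduli of all roots: 5.0000, 1.0976, 1.0976.
All moduli strictly greater than 1? Yes.
Verdict: Stationary.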